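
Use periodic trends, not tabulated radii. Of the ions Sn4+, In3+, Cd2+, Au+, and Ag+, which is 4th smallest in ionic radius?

First list Z and electron count for each: Sn4+: 46 e⁻, Z=50, In3+: 46 e⁻, Z=49, Cd2+: 46 e⁻, Z=48, Ag+: 46 e⁻, Z=47, Au+: 78 e⁻, Z=79. Sn4+ < In3+ (both 46 e⁻, Z=50>49); In3+ < Cd2+ (isoelectronic, higher Z=49 is smaller); Cd2+ < Ag+ (both 46 e⁻, Z=48>47); Ag+ < Au+ (same group, 1 shell fewer).
So the order is Sn4+ < In3+ < Cd2+ < Ag+ < Au+; the 4th-smallest ion is Ag+.

Ag+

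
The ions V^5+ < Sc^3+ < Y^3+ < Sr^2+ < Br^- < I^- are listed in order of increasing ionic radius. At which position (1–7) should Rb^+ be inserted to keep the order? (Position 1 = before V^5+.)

5

Work out protons and electrons: V^5+ (Z=23, 18 e⁻), Sc^3+ (Z=21, 18 e⁻), Y^3+ (Z=39, 36 e⁻), Sr^2+ (Z=38, 36 e⁻), Rb^+ (Z=37, 36 e⁻), Br^- (Z=35, 36 e⁻), I^- (Z=53, 54 e⁻). V^5+ < Sc^3+ (isoelectronic, higher Z=23 is smaller); Sc^3+ < Y^3+ (same group, period 4 vs 5); Y^3+ < Sr^2+ (isoelectronic, higher Z=39 is smaller); Sr^2+ < Rb^+ (isoelectronic, higher Z=38 is smaller); Rb^+ < Br^- (both 36 e⁻, Z=37>35); Br^- < I^- (same group, 1 shell fewer).
Putting Rb^+ in gives V^5+ < Sc^3+ < Y^3+ < Sr^2+ < Rb^+ < Br^- < I^-; it lands at slot 5.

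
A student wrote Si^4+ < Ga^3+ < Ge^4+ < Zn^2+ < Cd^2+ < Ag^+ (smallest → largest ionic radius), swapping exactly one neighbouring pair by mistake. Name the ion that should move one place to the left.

Ge^4+

Compare adjacent ions: they are isoelectronic (28 e⁻) and Ge has more protons than Ga (32 vs 31), making Ge^4+ smaller — yet in this increasing list Ga^3+ sits before Ge^4+. Nothing else is reversed, so Ge^4+ should move one place to the left.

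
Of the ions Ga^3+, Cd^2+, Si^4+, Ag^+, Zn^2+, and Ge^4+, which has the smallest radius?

First list Z and electron count for each: Si^4+ has 10 e⁻ (Z=14), Ge^4+ has 28 e⁻ (Z=32), Ga^3+ has 28 e⁻ (Z=31), Zn^2+ has 28 e⁻ (Z=30), Cd^2+ has 46 e⁻ (Z=48), Ag^+ has 46 e⁻ (Z=47). Si^4+ < Ge^4+ (same group, 1 shell fewer); Ge^4+ < Ga^3+ (isoelectronic, higher Z=32 is smaller); Ga^3+ < Zn^2+ (both 28 e⁻, Z=31>30); Zn^2+ < Cd^2+ (same group, 1 shell fewer); Cd^2+ < Ag^+ (isoelectronic, higher Z=48 is smaller).

Si^4+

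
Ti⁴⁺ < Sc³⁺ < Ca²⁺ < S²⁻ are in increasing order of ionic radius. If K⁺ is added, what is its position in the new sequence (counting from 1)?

These species are isoelectronic with 18 electrons. The only difference is the number of protons: Ti⁴⁺ (Z=22), Sc³⁺ (Z=21), Ca²⁺ (Z=20), K⁺ (Z=19), S²⁻ (Z=16). The strongest nuclear pull (Ti⁴⁺) gives the smallest ion.
The complete sequence is Ti⁴⁺ < Sc³⁺ < Ca²⁺ < K⁺ < S²⁻. K⁺ sits at position 4.

4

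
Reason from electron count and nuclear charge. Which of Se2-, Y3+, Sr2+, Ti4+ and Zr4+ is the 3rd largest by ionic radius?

Y3+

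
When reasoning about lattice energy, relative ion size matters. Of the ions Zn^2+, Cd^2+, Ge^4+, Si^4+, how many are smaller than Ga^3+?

Tabulating Z and e⁻: Si^4+: 10 e⁻, Z=14, Ge^4+: 28 e⁻, Z=32, Ga^3+: 28 e⁻, Z=31, Zn^2+: 28 e⁻, Z=30, Cd^2+: 46 e⁻, Z=48. Si^4+ < Ge^4+ (same group, period 3 vs 4); Ge^4+ < Ga^3+ (isoelectronic, higher Z=32 is smaller); Ga^3+ < Zn^2+ (isoelectronic, higher Z=31 is smaller); Zn^2+ < Cd^2+ (same group, period 4 vs 5).
Overall: Si^4+ < Ge^4+ < Ga^3+ < Zn^2+ < Cd^2+. Ga^3+ has 2 below it and 2 above. Count: 2.

2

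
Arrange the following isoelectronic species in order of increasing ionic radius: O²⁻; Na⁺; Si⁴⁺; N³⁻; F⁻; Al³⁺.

Si⁴⁺ < Al³⁺ < Na⁺ < F⁻ < O²⁻ < N³⁻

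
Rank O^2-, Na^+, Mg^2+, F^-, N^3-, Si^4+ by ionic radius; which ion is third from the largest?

Isoelectronic series (10 e⁻ each). Size is set by nuclear charge: more protons means a smaller ion. Si^4+ (Z=14), Mg^2+ (Z=12), Na^+ (Z=11), F^- (Z=9), O^2- (Z=8), N^3- (Z=7).
Full ascending order: Si^4+ < Mg^2+ < Na^+ < F^- < O^2- < N^3-. Counting from the largest, position 3 is F^-.

F^-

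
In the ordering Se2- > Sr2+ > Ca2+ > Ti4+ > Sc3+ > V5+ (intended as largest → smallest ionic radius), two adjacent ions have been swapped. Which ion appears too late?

Compare adjacent ions: Ti4+ and Sc3+ share 18 electrons; the higher nuclear charge on Ti (Z=22) contracts it more, so Ti4+ < Sc3+ — yet in this decreasing list Ti4+ sits before Sc3+. Nothing else is reversed, so Sc3+ should move one place to the left.

Sc3+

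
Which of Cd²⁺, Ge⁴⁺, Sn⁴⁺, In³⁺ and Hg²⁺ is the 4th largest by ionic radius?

Sn⁴⁺

Tabulating Z and e⁻: Ge⁴⁺ (Z=32, 28 e⁻), Sn⁴⁺ (Z=50, 46 e⁻), In³⁺ (Z=49, 46 e⁻), Cd²⁺ (Z=48, 46 e⁻), Hg²⁺ (Z=80, 78 e⁻). Ge⁴⁺ < Sn⁴⁺ (same group, period 4 vs 5); Sn⁴⁺ < In³⁺ (isoelectronic, higher Z=50 is smaller); In³⁺ < Cd²⁺ (isoelectronic, higher Z=49 is smaller); Cd²⁺ < Hg²⁺ (same group, 1 shell fewer).
Full ascending order: Ge⁴⁺ < Sn⁴⁺ < In³⁺ < Cd²⁺ < Hg²⁺. Counting from the largest, position 4 is Sn⁴⁺.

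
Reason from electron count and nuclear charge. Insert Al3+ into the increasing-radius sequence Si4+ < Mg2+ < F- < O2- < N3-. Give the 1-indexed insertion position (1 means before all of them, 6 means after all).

All of these have 10 electrons (isoelectronic). With the same electron cloud, the ion with the most protons pulls it in tightest. Nuclear charges: Si4+ (Z=14), Al3+ (Z=13), Mg2+ (Z=12), F- (Z=9), O2- (Z=8), N3- (Z=7). Highest Z is smallest.
The complete sequence is Si4+ < Al3+ < Mg2+ < F- < O2- < N3-. Al3+ sits at position 2.

2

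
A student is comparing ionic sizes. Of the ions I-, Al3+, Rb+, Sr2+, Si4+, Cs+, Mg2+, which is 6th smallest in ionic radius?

Cs+

Si4+ has 10 e⁻ (Z=14), Al3+ has 10 e⁻ (Z=13), Mg2+ has 10 e⁻ (Z=12), Sr2+ has 36 e⁻ (Z=38), Rb+ has 36 e⁻ (Z=37), Cs+ has 54 e⁻ (Z=55), I- has 54 e⁻ (Z=53). Si4+ < Al3+ (isoelectronic, higher Z=14 is smaller); Al3+ < Mg2+ (isoelectronic, higher Z=13 is smaller); Mg2+ < Sr2+ (same group, period 3 vs 5); Sr2+ < Rb+ (both 36 e⁻, Z=38>37); Rb+ < Cs+ (same group, 1 shell fewer); Cs+ < I- (both 54 e⁻, Z=55>53).
Full ascending order: Si4+ < Al3+ < Mg2+ < Sr2+ < Rb+ < Cs+ < I-. Counting from the smallest, position 6 is Cs+.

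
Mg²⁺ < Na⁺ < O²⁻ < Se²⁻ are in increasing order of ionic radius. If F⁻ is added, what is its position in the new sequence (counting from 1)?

Work out protons and electrons: Mg²⁺ has 10 e⁻ (Z=12), Na⁺ has 10 e⁻ (Z=11), F⁻ has 10 e⁻ (Z=9), O²⁻ has 10 e⁻ (Z=8), Se²⁻ has 36 e⁻ (Z=34). Mg²⁺ < Na⁺ (both 10 e⁻, Z=12>11); Na⁺ < F⁻ (isoelectronic, higher Z=11 is smaller); F⁻ < O²⁻ (both 10 e⁻, Z=9>8); O²⁻ < Se²⁻ (same group, 2 shells fewer).
The complete sequence is Mg²⁺ < Na⁺ < F⁻ < O²⁻ < Se²⁻. F⁻ sits at position 3.

3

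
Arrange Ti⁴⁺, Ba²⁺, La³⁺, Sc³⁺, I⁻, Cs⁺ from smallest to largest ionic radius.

Ti⁴⁺: 18 e⁻, Z=22, Sc³⁺: 18 e⁻, Z=21, La³⁺: 54 e⁻, Z=57, Ba²⁺: 54 e⁻, Z=56, Cs⁺: 54 e⁻, Z=55, I⁻: 54 e⁻, Z=53. Ti⁴⁺ < Sc³⁺ (both 18 e⁻, Z=22>21); Sc³⁺ < La³⁺ (same group, 2 shells fewer); La³⁺ < Ba²⁺ (both 54 e⁻, Z=57>56); Ba²⁺ < Cs⁺ (both 54 e⁻, Z=56>55); Cs⁺ < I⁻ (isoelectronic, higher Z=55 is smaller).

Ti⁴⁺ < Sc³⁺ < La³⁺ < Ba²⁺ < Cs⁺ < I⁻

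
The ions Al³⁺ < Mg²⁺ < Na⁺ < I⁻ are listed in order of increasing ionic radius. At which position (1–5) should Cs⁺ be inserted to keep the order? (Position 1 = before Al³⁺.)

4

Tabulating Z and e⁻: Al³⁺ (Z=13, 10 e⁻), Mg²⁺ (Z=12, 10 e⁻), Na⁺ (Z=11, 10 e⁻), Cs⁺ (Z=55, 54 e⁻), I⁻ (Z=53, 54 e⁻). Al³⁺ < Mg²⁺ (both 10 e⁻, Z=13>12); Mg²⁺ < Na⁺ (both 10 e⁻, Z=12>11); Na⁺ < Cs⁺ (same group, period 3 vs 6); Cs⁺ < I⁻ (both 54 e⁻, Z=55>53).
Putting Cs⁺ in gives Al³⁺ < Mg²⁺ < Na⁺ < Cs⁺ < I⁻; it lands at slot 4.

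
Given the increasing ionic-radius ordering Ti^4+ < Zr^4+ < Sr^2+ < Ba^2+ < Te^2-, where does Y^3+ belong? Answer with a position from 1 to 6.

3

Electron counts and nuclear charges: Ti^4+ (Z=22, 18 e⁻), Zr^4+ (Z=40, 36 e⁻), Y^3+ (Z=39, 36 e⁻), Sr^2+ (Z=38, 36 e⁻), Ba^2+ (Z=56, 54 e⁻), Te^2- (Z=52, 54 e⁻). Ti^4+ < Zr^4+ (same group, period 4 vs 5); Zr^4+ < Y^3+ (both 36 e⁻, Z=40>39); Y^3+ < Sr^2+ (both 36 e⁻, Z=39>38); Sr^2+ < Ba^2+ (same group, period 5 vs 6); Ba^2+ < Te^2- (both 54 e⁻, Z=56>52).
Putting Y^3+ in gives Ti^4+ < Zr^4+ < Y^3+ < Sr^2+ < Ba^2+ < Te^2-; it lands at slot 3.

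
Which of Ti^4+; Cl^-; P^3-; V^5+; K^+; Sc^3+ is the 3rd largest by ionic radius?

K^+

These species are isoelectronic with 18 electrons. The only difference is the number of protons: V^5+ (Z=23), Ti^4+ (Z=22), Sc^3+ (Z=21), K^+ (Z=19), Cl^- (Z=17), P^3- (Z=15). The strongest nuclear pull (V^5+) gives the smallest ion.
So the order is V^5+ < Ti^4+ < Sc^3+ < K^+ < Cl^- < P^3-; the 3rd-largest ion is K^+.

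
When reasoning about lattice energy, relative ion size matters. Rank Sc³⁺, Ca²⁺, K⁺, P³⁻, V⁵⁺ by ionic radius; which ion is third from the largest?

Ca²⁺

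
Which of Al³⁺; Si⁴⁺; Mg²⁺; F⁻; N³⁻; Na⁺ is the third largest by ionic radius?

All of these have 10 electrons (isoelectronic). With the same electron cloud, the ion with the most protons pulls it in tightest. Nuclear charges: Si⁴⁺ (Z=14), Al³⁺ (Z=13), Mg²⁺ (Z=12), Na⁺ (Z=11), F⁻ (Z=9), N³⁻ (Z=7). Highest Z is smallest.
So the order is Si⁴⁺ < Al³⁺ < Mg²⁺ < Na⁺ < F⁻ < N³⁻; the 3rd-largest ion is Na⁺.

Na⁺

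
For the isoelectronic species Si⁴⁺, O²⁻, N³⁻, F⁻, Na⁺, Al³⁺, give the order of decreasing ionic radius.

N³⁻ > O²⁻ > F⁻ > Na⁺ > Al³⁺ > Si⁴⁺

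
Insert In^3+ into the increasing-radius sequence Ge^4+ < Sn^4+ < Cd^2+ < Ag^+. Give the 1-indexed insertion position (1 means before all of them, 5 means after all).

Tabulating Z and e⁻: Ge^4+ has 28 e⁻ (Z=32), Sn^4+ has 46 e⁻ (Z=50), In^3+ has 46 e⁻ (Z=49), Cd^2+ has 46 e⁻ (Z=48), Ag^+ has 46 e⁻ (Z=47). Ge^4+ < Sn^4+ (same group, 1 shell fewer); Sn^4+ < In^3+ (isoelectronic, higher Z=50 is smaller); In^3+ < Cd^2+ (both 46 e⁻, Z=49>48); Cd^2+ < Ag^+ (isoelectronic, higher Z=48 is smaller).
The complete sequence is Ge^4+ < Sn^4+ < In^3+ < Cd^2+ < Ag^+. In^3+ sits at position 3.

3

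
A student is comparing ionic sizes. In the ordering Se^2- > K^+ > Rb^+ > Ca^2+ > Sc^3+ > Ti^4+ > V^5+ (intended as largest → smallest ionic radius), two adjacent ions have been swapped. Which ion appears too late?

Rb^+

The pair K^+, Rb^+ is the wrong way round — both in group 1 with the same charge; K^+ (period 4) has the smaller radius. All other adjacent pairs agree with periodic trends, so Rb^+ is the misplaced ion.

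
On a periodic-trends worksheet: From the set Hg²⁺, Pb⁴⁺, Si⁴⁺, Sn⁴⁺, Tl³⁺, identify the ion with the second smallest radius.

Tabulating Z and e⁻: Si⁴⁺ has 10 e⁻ (Z=14), Sn⁴⁺ has 46 e⁻ (Z=50), Pb⁴⁺ has 78 e⁻ (Z=82), Tl³⁺ has 78 e⁻ (Z=81), Hg²⁺ has 78 e⁻ (Z=80). Si⁴⁺ < Sn⁴⁺ (same group, period 3 vs 5); Sn⁴⁺ < Pb⁴⁺ (same group, 1 shell fewer); Pb⁴⁺ < Tl³⁺ (isoelectronic, higher Z=82 is smaller); Tl³⁺ < Hg²⁺ (both 78 e⁻, Z=81>80).
That gives Si⁴⁺ < Sn⁴⁺ < Pb⁴⁺ < Tl³⁺ < Hg²⁺. From the smallest end, number 2 is Sn⁴⁺.

Sn⁴⁺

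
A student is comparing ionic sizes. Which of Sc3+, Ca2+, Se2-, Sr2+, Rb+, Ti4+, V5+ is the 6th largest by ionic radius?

Ti4+

Tabulating Z and e⁻: V5+: 18 e⁻, Z=23, Ti4+: 18 e⁻, Z=22, Sc3+: 18 e⁻, Z=21, Ca2+: 18 e⁻, Z=20, Sr2+: 36 e⁻, Z=38, Rb+: 36 e⁻, Z=37, Se2-: 36 e⁻, Z=34. V5+ < Ti4+ (both 18 e⁻, Z=23>22); Ti4+ < Sc3+ (isoelectronic, higher Z=22 is smaller); Sc3+ < Ca2+ (isoelectronic, higher Z=21 is smaller); Ca2+ < Sr2+ (same group, period 4 vs 5); Sr2+ < Rb+ (isoelectronic, higher Z=38 is smaller); Rb+ < Se2- (isoelectronic, higher Z=37 is smaller).
Full ascending order: V5+ < Ti4+ < Sc3+ < Ca2+ < Sr2+ < Rb+ < Se2-. Counting from the largest, position 6 is Ti4+.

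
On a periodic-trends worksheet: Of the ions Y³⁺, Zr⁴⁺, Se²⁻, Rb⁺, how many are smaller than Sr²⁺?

Isoelectronic series (36 e⁻ each). Size is set by nuclear charge: more protons means a smaller ion. Zr⁴⁺ (Z=40), Y³⁺ (Z=39), Sr²⁺ (Z=38), Rb⁺ (Z=37), Se²⁻ (Z=34).
Relative to Sr²⁺, the ions that are smaller are Zr⁴⁺, Y³⁺. That's 2.

2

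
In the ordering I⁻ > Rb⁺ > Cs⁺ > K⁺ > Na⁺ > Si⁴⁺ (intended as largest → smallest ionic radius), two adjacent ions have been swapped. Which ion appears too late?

Cs⁺

The pair Rb⁺, Cs⁺ is the wrong way round — both in group 1 with the same charge; Rb⁺ (period 5) has the smaller radius. All other adjacent pairs agree with periodic trends, so Cs⁺ is the misplaced ion.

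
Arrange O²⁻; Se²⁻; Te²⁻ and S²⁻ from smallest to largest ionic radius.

Same group, same charge. Going down the group adds an extra shell of electrons, so the ion gets larger: O²⁻ is highest in the group and smallest.

O²⁻ < S²⁻ < Se²⁻ < Te²⁻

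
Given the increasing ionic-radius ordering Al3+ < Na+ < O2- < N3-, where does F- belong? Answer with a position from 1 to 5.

3

All of these have 10 electrons (isoelectronic). With the same electron cloud, the ion with the most protons pulls it in tightest. Nuclear charges: Al3+ (Z=13), Na+ (Z=11), F- (Z=9), O2- (Z=8), N3- (Z=7). Highest Z is smallest.
Merged order: Al3+ < Na+ < F- < O2- < N3- — F- is number 3.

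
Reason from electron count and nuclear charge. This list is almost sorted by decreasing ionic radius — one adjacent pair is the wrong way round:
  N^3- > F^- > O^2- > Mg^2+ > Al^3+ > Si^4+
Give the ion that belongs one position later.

The pair F^-, O^2- is the wrong way round — F^- and O^2- share 10 electrons; the higher nuclear charge on F (Z=9) contracts it more, so F^- < O^2-. All other adjacent pairs agree with periodic trends, so F^- is the misplaced ion.

F^-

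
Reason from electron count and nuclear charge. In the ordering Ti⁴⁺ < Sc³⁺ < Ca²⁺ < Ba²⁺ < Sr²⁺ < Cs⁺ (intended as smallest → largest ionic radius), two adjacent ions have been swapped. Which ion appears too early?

Compare adjacent ions: same group and charge — period 5 sits above period 6, so Sr²⁺ is smaller — yet in this increasing list Ba²⁺ sits before Sr²⁺. Nothing else is reversed, so Ba²⁺ should move one place to the right.

Ba²⁺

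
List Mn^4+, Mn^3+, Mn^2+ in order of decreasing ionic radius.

For a single element, ionic radius drops as positive charge rises — Mn^4+ < Mn^2+.

Mn^2+ > Mn^3+ > Mn^4+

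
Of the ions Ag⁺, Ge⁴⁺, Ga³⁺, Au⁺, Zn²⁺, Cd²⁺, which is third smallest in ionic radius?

Electron counts and nuclear charges: Ge⁴⁺ has 28 e⁻ (Z=32), Ga³⁺ has 28 e⁻ (Z=31), Zn²⁺ has 28 e⁻ (Z=30), Cd²⁺ has 46 e⁻ (Z=48), Ag⁺ has 46 e⁻ (Z=47), Au⁺ has 78 e⁻ (Z=79). Ge⁴⁺ < Ga³⁺ (both 28 e⁻, Z=32>31); Ga³⁺ < Zn²⁺ (both 28 e⁻, Z=31>30); Zn²⁺ < Cd²⁺ (same group, 1 shell fewer); Cd²⁺ < Ag⁺ (isoelectronic, higher Z=48 is smaller); Ag⁺ < Au⁺ (same group, 1 shell fewer).
Full ascending order: Ge⁴⁺ < Ga³⁺ < Zn²⁺ < Cd²⁺ < Ag⁺ < Au⁺. Counting from the smallest, position 3 is Zn²⁺.

Zn²⁺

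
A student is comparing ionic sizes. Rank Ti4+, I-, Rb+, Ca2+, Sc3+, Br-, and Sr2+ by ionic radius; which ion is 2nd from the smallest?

Work out protons and electrons: Ti4+ has 18 e⁻ (Z=22), Sc3+ has 18 e⁻ (Z=21), Ca2+ has 18 e⁻ (Z=20), Sr2+ has 36 e⁻ (Z=38), Rb+ has 36 e⁻ (Z=37), Br- has 36 e⁻ (Z=35), I- has 54 e⁻ (Z=53). Ti4+ < Sc3+ (both 18 e⁻, Z=22>21); Sc3+ < Ca2+ (both 18 e⁻, Z=21>20); Ca2+ < Sr2+ (same group, 1 shell fewer); Sr2+ < Rb+ (isoelectronic, higher Z=38 is smaller); Rb+ < Br- (both 36 e⁻, Z=37>35); Br- < I- (same group, 1 shell fewer).
Ordering: Ti4+ < Sc3+ < Ca2+ < Sr2+ < Rb+ < Br- < I-. The 2nd smallest is Sc3+.

Sc3+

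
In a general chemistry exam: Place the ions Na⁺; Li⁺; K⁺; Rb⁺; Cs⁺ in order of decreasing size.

Same group, same charge. Going down the group adds an extra shell of electrons, so the ion gets larger: Li⁺ is highest in the group and smallest.

Cs⁺ > Rb⁺ > K⁺ > Na⁺ > Li⁺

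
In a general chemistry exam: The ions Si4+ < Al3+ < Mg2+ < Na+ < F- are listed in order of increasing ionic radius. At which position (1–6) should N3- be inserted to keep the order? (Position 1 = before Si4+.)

6

Each ion has 10 electrons. The ranking follows nuclear charge in reverse — greater Z gives a smaller radius. Si4+ (Z=14), Al3+ (Z=13), Mg2+ (Z=12), Na+ (Z=11), F- (Z=9), N3- (Z=7).
With N3- included the full order is Si4+ < Al3+ < Mg2+ < Na+ < F- < N3-, so it takes position 6.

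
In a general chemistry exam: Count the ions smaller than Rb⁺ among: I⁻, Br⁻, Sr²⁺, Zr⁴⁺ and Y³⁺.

3

Work out protons and electrons: Zr⁴⁺: 36 e⁻, Z=40, Y³⁺: 36 e⁻, Z=39, Sr²⁺: 36 e⁻, Z=38, Rb⁺: 36 e⁻, Z=37, Br⁻: 36 e⁻, Z=35, I⁻: 54 e⁻, Z=53. Zr⁴⁺ < Y³⁺ (isoelectronic, higher Z=40 is smaller); Y³⁺ < Sr²⁺ (both 36 e⁻, Z=39>38); Sr²⁺ < Rb⁺ (isoelectronic, higher Z=38 is smaller); Rb⁺ < Br⁻ (both 36 e⁻, Z=37>35); Br⁻ < I⁻ (same group, period 4 vs 5).
Placing each against Rb⁺: smaller — Zr⁴⁺, Y³⁺, Sr²⁺; larger — Br⁻, I⁻. Count: 3.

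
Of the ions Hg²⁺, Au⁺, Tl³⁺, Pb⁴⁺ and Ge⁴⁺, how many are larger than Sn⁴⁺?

4

Ge⁴⁺ (Z=32, 28 e⁻), Sn⁴⁺ (Z=50, 46 e⁻), Pb⁴⁺ (Z=82, 78 e⁻), Tl³⁺ (Z=81, 78 e⁻), Hg²⁺ (Z=80, 78 e⁻), Au⁺ (Z=79, 78 e⁻). Ge⁴⁺ < Sn⁴⁺ (same group, 1 shell fewer); Sn⁴⁺ < Pb⁴⁺ (same group, period 5 vs 6); Pb⁴⁺ < Tl³⁺ (isoelectronic, higher Z=82 is smaller); Tl³⁺ < Hg²⁺ (isoelectronic, higher Z=81 is smaller); Hg²⁺ < Au⁺ (isoelectronic, higher Z=80 is smaller).
Overall: Ge⁴⁺ < Sn⁴⁺ < Pb⁴⁺ < Tl³⁺ < Hg²⁺ < Au⁺. Sn⁴⁺ has 1 below it and 4 above. Count: 4.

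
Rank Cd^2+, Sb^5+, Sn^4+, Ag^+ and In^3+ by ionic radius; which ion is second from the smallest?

Each ion has 46 electrons. The ranking follows nuclear charge in reverse — greater Z gives a smaller radius. Sb^5+ (Z=51), Sn^4+ (Z=50), In^3+ (Z=49), Cd^2+ (Z=48), Ag^+ (Z=47).
Ordering: Sb^5+ < Sn^4+ < In^3+ < Cd^2+ < Ag^+. The second smallest is Sn^4+.

Sn^4+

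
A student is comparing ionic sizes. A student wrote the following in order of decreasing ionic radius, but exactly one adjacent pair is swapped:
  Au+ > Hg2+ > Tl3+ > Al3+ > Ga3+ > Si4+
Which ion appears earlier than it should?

Al3+

Compare adjacent ions: same group and charge — period 3 sits above period 4, so Al3+ is smaller — yet in this decreasing list Al3+ sits before Ga3+. Nothing else is reversed, so Al3+ should move one place to the right.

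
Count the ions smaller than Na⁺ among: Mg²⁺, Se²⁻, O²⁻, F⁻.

Mg²⁺ has 10 e⁻ (Z=12), Na⁺ has 10 e⁻ (Z=11), F⁻ has 10 e⁻ (Z=9), O²⁻ has 10 e⁻ (Z=8), Se²⁻ has 36 e⁻ (Z=34). Mg²⁺ < Na⁺ (isoelectronic, higher Z=12 is smaller); Na⁺ < F⁻ (isoelectronic, higher Z=11 is smaller); F⁻ < O²⁻ (isoelectronic, higher Z=9 is smaller); O²⁻ < Se²⁻ (same group, 2 shells fewer).
Relative to Na⁺, the ions that are smaller are Mg²⁺. That's 1.

1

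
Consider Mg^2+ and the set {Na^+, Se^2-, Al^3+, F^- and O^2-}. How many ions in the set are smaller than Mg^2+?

Al^3+ (Z=13, 10 e⁻), Mg^2+ (Z=12, 10 e⁻), Na^+ (Z=11, 10 e⁻), F^- (Z=9, 10 e⁻), O^2- (Z=8, 10 e⁻), Se^2- (Z=34, 36 e⁻). Al^3+ < Mg^2+ (isoelectronic, higher Z=13 is smaller); Mg^2+ < Na^+ (isoelectronic, higher Z=12 is smaller); Na^+ < F^- (both 10 e⁻, Z=11>9); F^- < O^2- (both 10 e⁻, Z=9>8); O^2- < Se^2- (same group, period 2 vs 4).
Overall: Al^3+ < Mg^2+ < Na^+ < F^- < O^2- < Se^2-. Mg^2+ has 1 below it and 4 above. So 1 is smaller.

1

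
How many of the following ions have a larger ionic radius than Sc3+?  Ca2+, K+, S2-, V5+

3

Each ion has 18 electrons. The ranking follows nuclear charge in reverse — greater Z gives a smaller radius. V5+ (Z=23), Sc3+ (Z=21), Ca2+ (Z=20), K+ (Z=19), S2- (Z=16).
Ordering all of them (including Sc3+) by radius gives V5+ < Sc3+ < Ca2+ < K+ < S2-. So 3 are larger.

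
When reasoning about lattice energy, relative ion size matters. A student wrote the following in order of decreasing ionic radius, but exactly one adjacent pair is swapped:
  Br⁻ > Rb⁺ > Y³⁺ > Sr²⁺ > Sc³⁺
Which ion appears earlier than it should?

Compare adjacent ions: Y³⁺ and Sr²⁺ share 36 electrons; the higher nuclear charge on Y (Z=39) contracts it more, so Y³⁺ < Sr²⁺ — yet in this decreasing list Y³⁺ sits before Sr²⁺. Nothing else is reversed, so Y³⁺ should move one place to the right.

Y³⁺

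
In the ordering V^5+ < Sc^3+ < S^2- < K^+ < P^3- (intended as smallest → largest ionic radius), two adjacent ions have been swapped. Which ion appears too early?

Check each adjacent pair. S^2- and K^+ are reversed: K^+ and S^2- share 18 electrons; the higher nuclear charge on K (Z=19) contracts it more, so K^+ < S^2-. No other neighbouring pair contradicts the periodic trends, so S^2- is the ion listed too early.

S^2-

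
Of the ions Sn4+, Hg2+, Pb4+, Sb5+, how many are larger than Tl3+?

First list Z and electron count for each: Sb5+ (Z=51, 46 e⁻), Sn4+ (Z=50, 46 e⁻), Pb4+ (Z=82, 78 e⁻), Tl3+ (Z=81, 78 e⁻), Hg2+ (Z=80, 78 e⁻). Sb5+ < Sn4+ (both 46 e⁻, Z=51>50); Sn4+ < Pb4+ (same group, 1 shell fewer); Pb4+ < Tl3+ (both 78 e⁻, Z=82>81); Tl3+ < Hg2+ (isoelectronic, higher Z=81 is smaller).
Relative to Tl3+, the ions that are larger are Hg2+. Count: 1.

1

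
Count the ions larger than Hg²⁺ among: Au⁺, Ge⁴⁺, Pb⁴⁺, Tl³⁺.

1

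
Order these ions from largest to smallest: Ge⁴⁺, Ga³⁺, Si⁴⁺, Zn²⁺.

Zn²⁺ > Ga³⁺ > Ge⁴⁺ > Si⁴⁺

First list Z and electron count for each: Si⁴⁺ (Z=14, 10 e⁻), Ge⁴⁺ (Z=32, 28 e⁻), Ga³⁺ (Z=31, 28 e⁻), Zn²⁺ (Z=30, 28 e⁻). Si⁴⁺ < Ge⁴⁺ (same group, period 3 vs 4); Ge⁴⁺ < Ga³⁺ (isoelectronic, higher Z=32 is smaller); Ga³⁺ < Zn²⁺ (both 28 e⁻, Z=31>30).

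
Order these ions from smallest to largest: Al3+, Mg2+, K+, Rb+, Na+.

Al3+ (Z=13, 10 e⁻), Mg2+ (Z=12, 10 e⁻), Na+ (Z=11, 10 e⁻), K+ (Z=19, 18 e⁻), Rb+ (Z=37, 36 e⁻). Al3+ < Mg2+ (both 10 e⁻, Z=13>12); Mg2+ < Na+ (both 10 e⁻, Z=12>11); Na+ < K+ (same group, period 3 vs 4); K+ < Rb+ (same group, 1 shell fewer).

Al3+ < Mg2+ < Na+ < K+ < Rb+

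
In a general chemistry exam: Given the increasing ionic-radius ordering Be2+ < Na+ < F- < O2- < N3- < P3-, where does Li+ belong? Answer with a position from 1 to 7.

First list Z and electron count for each: Be2+: 2 e⁻, Z=4, Li+: 2 e⁻, Z=3, Na+: 10 e⁻, Z=11, F-: 10 e⁻, Z=9, O2-: 10 e⁻, Z=8, N3-: 10 e⁻, Z=7, P3-: 18 e⁻, Z=15. Be2+ < Li+ (isoelectronic, higher Z=4 is smaller); Li+ < Na+ (same group, period 2 vs 3); Na+ < F- (both 10 e⁻, Z=11>9); F- < O2- (isoelectronic, higher Z=9 is smaller); O2- < N3- (both 10 e⁻, Z=8>7); N3- < P3- (same group, 1 shell fewer).
The complete sequence is Be2+ < Li+ < Na+ < F- < O2- < N3- < P3-. Li+ sits at position 2.

2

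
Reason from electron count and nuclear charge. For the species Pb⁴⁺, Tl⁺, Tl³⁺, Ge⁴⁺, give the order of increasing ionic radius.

Tabulating Z and e⁻: Ge⁴⁺: 28 e⁻, Z=32, Pb⁴⁺: 78 e⁻, Z=82, Tl³⁺: 78 e⁻, Z=81, Tl⁺: 80 e⁻, Z=81. Ge⁴⁺ < Pb⁴⁺ (same group, 2 shells fewer); Pb⁴⁺ < Tl³⁺ (both 78 e⁻, Z=82>81); Tl³⁺ < Tl⁺ (higher charge on the same element).

Ge⁴⁺ < Pb⁴⁺ < Tl³⁺ < Tl⁺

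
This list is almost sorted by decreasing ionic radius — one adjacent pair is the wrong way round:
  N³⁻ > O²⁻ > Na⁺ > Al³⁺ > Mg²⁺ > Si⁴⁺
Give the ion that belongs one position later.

Compare adjacent ions: both have 10 electrons but Z(Al)=13 > Z(Mg)=12, so Al³⁺ should be the smaller of the two — yet in this decreasing list Al³⁺ sits before Mg²⁺. Nothing else is reversed, so Al³⁺ should move one place to the right.

Al³⁺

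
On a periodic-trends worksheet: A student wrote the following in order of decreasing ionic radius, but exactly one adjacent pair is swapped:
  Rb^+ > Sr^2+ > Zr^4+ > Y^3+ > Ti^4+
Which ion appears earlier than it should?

Check each adjacent pair. Zr^4+ and Y^3+ are reversed: Zr^4+ and Y^3+ share 36 electrons; the higher nuclear charge on Zr (Z=40) contracts it more, so Zr^4+ < Y^3+. No other neighbouring pair contradicts the periodic trends, so Zr^4+ is the ion listed too early.

Zr^4+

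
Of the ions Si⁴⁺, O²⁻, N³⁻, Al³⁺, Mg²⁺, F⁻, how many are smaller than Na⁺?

All of these have 10 electrons (isoelectronic). With the same electron cloud, the ion with the most protons pulls it in tightest. Nuclear charges: Si⁴⁺ (Z=14), Al³⁺ (Z=13), Mg²⁺ (Z=12), Na⁺ (Z=11), F⁻ (Z=9), O²⁻ (Z=8), N³⁻ (Z=7). Highest Z is smallest.
Relative to Na⁺, the ions that are smaller are Si⁴⁺, Al³⁺, Mg²⁺. That's 3.

3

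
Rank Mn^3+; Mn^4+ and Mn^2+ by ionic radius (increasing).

These are all Mn ions. Removing more electrons (higher positive charge) pulls the remaining electrons in closer, so Mn^4+ is smallest and Mn^2+ is largest.

Mn^4+ < Mn^3+ < Mn^2+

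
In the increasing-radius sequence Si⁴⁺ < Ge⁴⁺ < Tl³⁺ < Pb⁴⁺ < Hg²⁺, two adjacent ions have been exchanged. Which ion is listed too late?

Check each adjacent pair. Tl³⁺ and Pb⁴⁺ are reversed: both have 78 electrons but Z(Pb)=82 > Z(Tl)=81, so Pb⁴⁺ should be the smaller of the two. No other neighbouring pair contradicts the periodic trends, so Pb⁴⁺ is the ion listed too late.

Pb⁴⁺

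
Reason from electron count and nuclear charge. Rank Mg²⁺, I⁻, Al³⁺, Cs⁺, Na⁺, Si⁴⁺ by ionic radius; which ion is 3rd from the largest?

Na⁺

Si⁴⁺: 10 e⁻, Z=14, Al³⁺: 10 e⁻, Z=13, Mg²⁺: 10 e⁻, Z=12, Na⁺: 10 e⁻, Z=11, Cs⁺: 54 e⁻, Z=55, I⁻: 54 e⁻, Z=53. Si⁴⁺ < Al³⁺ (isoelectronic, higher Z=14 is smaller); Al³⁺ < Mg²⁺ (isoelectronic, higher Z=13 is smaller); Mg²⁺ < Na⁺ (isoelectronic, higher Z=12 is smaller); Na⁺ < Cs⁺ (same group, 3 shells fewer); Cs⁺ < I⁻ (both 54 e⁻, Z=55>53).
So the order is Si⁴⁺ < Al³⁺ < Mg²⁺ < Na⁺ < Cs⁺ < I⁻; the 3rd-largest ion is Na⁺.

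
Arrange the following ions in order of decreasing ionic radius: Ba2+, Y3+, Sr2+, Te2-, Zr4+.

Zr4+ (Z=40, 36 e⁻), Y3+ (Z=39, 36 e⁻), Sr2+ (Z=38, 36 e⁻), Ba2+ (Z=56, 54 e⁻), Te2- (Z=52, 54 e⁻). Zr4+ < Y3+ (isoelectronic, higher Z=40 is smaller); Y3+ < Sr2+ (both 36 e⁻, Z=39>38); Sr2+ < Ba2+ (same group, 1 shell fewer); Ba2+ < Te2- (both 54 e⁻, Z=56>52).

Te2- > Ba2+ > Sr2+ > Y3+ > Zr4+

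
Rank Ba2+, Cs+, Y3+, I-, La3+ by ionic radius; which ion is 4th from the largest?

La3+

Tabulating Z and e⁻: Y3+ (Z=39, 36 e⁻), La3+ (Z=57, 54 e⁻), Ba2+ (Z=56, 54 e⁻), Cs+ (Z=55, 54 e⁻), I- (Z=53, 54 e⁻). Y3+ < La3+ (same group, period 5 vs 6); La3+ < Ba2+ (both 54 e⁻, Z=57>56); Ba2+ < Cs+ (both 54 e⁻, Z=56>55); Cs+ < I- (both 54 e⁻, Z=55>53).
So the order is Y3+ < La3+ < Ba2+ < Cs+ < I-; the 4th-largest ion is La3+.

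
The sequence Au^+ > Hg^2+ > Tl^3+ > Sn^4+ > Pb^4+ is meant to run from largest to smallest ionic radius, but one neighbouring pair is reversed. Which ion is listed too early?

Sn^4+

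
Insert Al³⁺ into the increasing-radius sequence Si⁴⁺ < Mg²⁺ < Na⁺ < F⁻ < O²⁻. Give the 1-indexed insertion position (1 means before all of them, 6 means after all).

2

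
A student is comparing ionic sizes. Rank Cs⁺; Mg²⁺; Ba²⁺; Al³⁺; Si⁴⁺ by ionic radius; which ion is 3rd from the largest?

Mg²⁺

Si⁴⁺: 10 e⁻, Z=14, Al³⁺: 10 e⁻, Z=13, Mg²⁺: 10 e⁻, Z=12, Ba²⁺: 54 e⁻, Z=56, Cs⁺: 54 e⁻, Z=55. Si⁴⁺ < Al³⁺ (isoelectronic, higher Z=14 is smaller); Al³⁺ < Mg²⁺ (both 10 e⁻, Z=13>12); Mg²⁺ < Ba²⁺ (same group, period 3 vs 6); Ba²⁺ < Cs⁺ (isoelectronic, higher Z=56 is smaller).
That gives Si⁴⁺ < Al³⁺ < Mg²⁺ < Ba²⁺ < Cs⁺. From the largest end, number 3 is Mg²⁺.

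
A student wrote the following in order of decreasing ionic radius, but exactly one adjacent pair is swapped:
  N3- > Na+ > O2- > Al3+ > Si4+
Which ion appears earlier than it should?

Check each adjacent pair. Na+ and O2- are reversed: both have 10 electrons but Z(Na)=11 > Z(O)=8, so Na+ should be the smaller of the two. No other neighbouring pair contradicts the periodic trends, so Na+ is the ion listed too early.

Na+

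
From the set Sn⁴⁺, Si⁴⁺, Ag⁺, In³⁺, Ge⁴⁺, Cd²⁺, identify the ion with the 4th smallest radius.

Work out protons and electrons: Si⁴⁺: 10 e⁻, Z=14, Ge⁴⁺: 28 e⁻, Z=32, Sn⁴⁺: 46 e⁻, Z=50, In³⁺: 46 e⁻, Z=49, Cd²⁺: 46 e⁻, Z=48, Ag⁺: 46 e⁻, Z=47. Si⁴⁺ < Ge⁴⁺ (same group, 1 shell fewer); Ge⁴⁺ < Sn⁴⁺ (same group, 1 shell fewer); Sn⁴⁺ < In³⁺ (isoelectronic, higher Z=50 is smaller); In³⁺ < Cd²⁺ (isoelectronic, higher Z=49 is smaller); Cd²⁺ < Ag⁺ (isoelectronic, higher Z=48 is smaller).
Full ascending order: Si⁴⁺ < Ge⁴⁺ < Sn⁴⁺ < In³⁺ < Cd²⁺ < Ag⁺. Counting from the smallest, position 4 is In³⁺.

In³⁺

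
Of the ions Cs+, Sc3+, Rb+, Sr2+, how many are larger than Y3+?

3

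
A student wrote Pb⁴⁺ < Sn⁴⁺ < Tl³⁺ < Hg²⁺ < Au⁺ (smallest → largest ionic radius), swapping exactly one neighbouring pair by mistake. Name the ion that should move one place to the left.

Sn⁴⁺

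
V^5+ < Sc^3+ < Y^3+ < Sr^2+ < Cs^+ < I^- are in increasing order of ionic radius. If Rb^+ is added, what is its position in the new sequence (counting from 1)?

Work out protons and electrons: V^5+: 18 e⁻, Z=23, Sc^3+: 18 e⁻, Z=21, Y^3+: 36 e⁻, Z=39, Sr^2+: 36 e⁻, Z=38, Rb^+: 36 e⁻, Z=37, Cs^+: 54 e⁻, Z=55, I^-: 54 e⁻, Z=53. V^5+ < Sc^3+ (both 18 e⁻, Z=23>21); Sc^3+ < Y^3+ (same group, 1 shell fewer); Y^3+ < Sr^2+ (both 36 e⁻, Z=39>38); Sr^2+ < Rb^+ (isoelectronic, higher Z=38 is smaller); Rb^+ < Cs^+ (same group, 1 shell fewer); Cs^+ < I^- (isoelectronic, higher Z=55 is smaller).
Merged order: V^5+ < Sc^3+ < Y^3+ < Sr^2+ < Rb^+ < Cs^+ < I^- — Rb^+ is number 5.

5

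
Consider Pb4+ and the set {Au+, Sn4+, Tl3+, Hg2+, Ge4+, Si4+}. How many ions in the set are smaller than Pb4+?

First list Z and electron count for each: Si4+: 10 e⁻, Z=14, Ge4+: 28 e⁻, Z=32, Sn4+: 46 e⁻, Z=50, Pb4+: 78 e⁻, Z=82, Tl3+: 78 e⁻, Z=81, Hg2+: 78 e⁻, Z=80, Au+: 78 e⁻, Z=79. Si4+ < Ge4+ (same group, period 3 vs 4); Ge4+ < Sn4+ (same group, period 4 vs 5); Sn4+ < Pb4+ (same group, 1 shell fewer); Pb4+ < Tl3+ (both 78 e⁻, Z=82>81); Tl3+ < Hg2+ (both 78 e⁻, Z=81>80); Hg2+ < Au+ (isoelectronic, higher Z=80 is smaller).
Overall: Si4+ < Ge4+ < Sn4+ < Pb4+ < Tl3+ < Hg2+ < Au+. Pb4+ has 3 below it and 3 above. Count: 3.

3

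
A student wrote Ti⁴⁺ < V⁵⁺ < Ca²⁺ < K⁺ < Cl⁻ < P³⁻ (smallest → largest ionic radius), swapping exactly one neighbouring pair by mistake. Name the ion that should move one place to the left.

V⁵⁺

Scanning neighbour by neighbour, only Ti⁴⁺/V⁵⁺ violates a trend: both have 18 electrons but Z(V)=23 > Z(Ti)=22, so V⁵⁺ should be the smaller of the two. That makes V⁵⁺ the one sitting a position late relative to where it belongs.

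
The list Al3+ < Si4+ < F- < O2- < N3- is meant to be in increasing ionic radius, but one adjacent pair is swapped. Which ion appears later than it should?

The pair Al3+, Si4+ is the wrong way round — they are isoelectronic (10 e⁻) and Si has more protons than Al (14 vs 13), making Si4+ smaller. All other adjacent pairs agree with periodic trends, so Si4+ is the misplaced ion.

Si4+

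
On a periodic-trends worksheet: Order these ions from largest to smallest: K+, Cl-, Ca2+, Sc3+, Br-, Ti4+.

Electron counts and nuclear charges: Ti4+: 18 e⁻, Z=22, Sc3+: 18 e⁻, Z=21, Ca2+: 18 e⁻, Z=20, K+: 18 e⁻, Z=19, Cl-: 18 e⁻, Z=17, Br-: 36 e⁻, Z=35. Ti4+ < Sc3+ (both 18 e⁻, Z=22>21); Sc3+ < Ca2+ (isoelectronic, higher Z=21 is smaller); Ca2+ < K+ (isoelectronic, higher Z=20 is smaller); K+ < Cl- (isoelectronic, higher Z=19 is smaller); Cl- < Br- (same group, 1 shell fewer).

Br- > Cl- > K+ > Ca2+ > Sc3+ > Ti4+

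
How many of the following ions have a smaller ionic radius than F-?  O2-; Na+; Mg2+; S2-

Electron counts and nuclear charges: Mg2+ (Z=12, 10 e⁻), Na+ (Z=11, 10 e⁻), F- (Z=9, 10 e⁻), O2- (Z=8, 10 e⁻), S2- (Z=16, 18 e⁻). Mg2+ < Na+ (both 10 e⁻, Z=12>11); Na+ < F- (both 10 e⁻, Z=11>9); F- < O2- (isoelectronic, higher Z=9 is smaller); O2- < S2- (same group, period 2 vs 3).
Relative to F-, the ions that are smaller are Mg2+, Na+. So 2 are smaller.

2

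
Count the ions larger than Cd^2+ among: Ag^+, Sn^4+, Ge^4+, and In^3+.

Ge^4+ (Z=32, 28 e⁻), Sn^4+ (Z=50, 46 e⁻), In^3+ (Z=49, 46 e⁻), Cd^2+ (Z=48, 46 e⁻), Ag^+ (Z=47, 46 e⁻). Ge^4+ < Sn^4+ (same group, period 4 vs 5); Sn^4+ < In^3+ (both 46 e⁻, Z=50>49); In^3+ < Cd^2+ (isoelectronic, higher Z=49 is smaller); Cd^2+ < Ag^+ (both 46 e⁻, Z=48>47).
Ordering all of them (including Cd^2+) by radius gives Ge^4+ < Sn^4+ < In^3+ < Cd^2+ < Ag^+. Count: 1.

1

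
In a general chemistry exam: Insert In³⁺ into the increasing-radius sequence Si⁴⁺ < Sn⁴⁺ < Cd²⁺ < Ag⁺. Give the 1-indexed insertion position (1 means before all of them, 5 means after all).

Electron counts and nuclear charges: Si⁴⁺ has 10 e⁻ (Z=14), Sn⁴⁺ has 46 e⁻ (Z=50), In³⁺ has 46 e⁻ (Z=49), Cd²⁺ has 46 e⁻ (Z=48), Ag⁺ has 46 e⁻ (Z=47). Si⁴⁺ < Sn⁴⁺ (same group, period 3 vs 5); Sn⁴⁺ < In³⁺ (isoelectronic, higher Z=50 is smaller); In³⁺ < Cd²⁺ (both 46 e⁻, Z=49>48); Cd²⁺ < Ag⁺ (isoelectronic, higher Z=48 is smaller).
The complete sequence is Si⁴⁺ < Sn⁴⁺ < In³⁺ < Cd²⁺ < Ag⁺. In³⁺ sits at position 3.

3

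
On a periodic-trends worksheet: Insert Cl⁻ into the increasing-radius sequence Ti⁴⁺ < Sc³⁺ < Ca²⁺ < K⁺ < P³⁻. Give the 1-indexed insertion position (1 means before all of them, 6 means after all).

These species are isoelectronic with 18 electrons. The only difference is the number of protons: Ti⁴⁺ (Z=22), Sc³⁺ (Z=21), Ca²⁺ (Z=20), K⁺ (Z=19), Cl⁻ (Z=17), P³⁻ (Z=15). The strongest nuclear pull (Ti⁴⁺) gives the smallest ion.
With Cl⁻ included the full order is Ti⁴⁺ < Sc³⁺ < Ca²⁺ < K⁺ < Cl⁻ < P³⁻, so it takes position 5.

5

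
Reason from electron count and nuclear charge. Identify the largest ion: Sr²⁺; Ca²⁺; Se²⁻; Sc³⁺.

Electron counts and nuclear charges: Sc³⁺ (Z=21, 18 e⁻), Ca²⁺ (Z=20, 18 e⁻), Sr²⁺ (Z=38, 36 e⁻), Se²⁻ (Z=34, 36 e⁻). Sc³⁺ < Ca²⁺ (isoelectronic, higher Z=21 is smaller); Ca²⁺ < Sr²⁺ (same group, period 4 vs 5); Sr²⁺ < Se²⁻ (isoelectronic, higher Z=38 is smaller).

Se²⁻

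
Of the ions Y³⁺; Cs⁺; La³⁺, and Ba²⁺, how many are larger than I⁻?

Y³⁺ has 36 e⁻ (Z=39), La³⁺ has 54 e⁻ (Z=57), Ba²⁺ has 54 e⁻ (Z=56), Cs⁺ has 54 e⁻ (Z=55), I⁻ has 54 e⁻ (Z=53). Y³⁺ < La³⁺ (same group, 1 shell fewer); La³⁺ < Ba²⁺ (isoelectronic, higher Z=57 is smaller); Ba²⁺ < Cs⁺ (both 54 e⁻, Z=56>55); Cs⁺ < I⁻ (both 54 e⁻, Z=55>53).
Ordering all of them (including I⁻) by radius gives Y³⁺ < La³⁺ < Ba²⁺ < Cs⁺ < I⁻. Count: 0.

0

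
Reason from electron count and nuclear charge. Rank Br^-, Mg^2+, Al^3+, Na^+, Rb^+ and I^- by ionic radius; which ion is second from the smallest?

Mg^2+

Electron counts and nuclear charges: Al^3+ has 10 e⁻ (Z=13), Mg^2+ has 10 e⁻ (Z=12), Na^+ has 10 e⁻ (Z=11), Rb^+ has 36 e⁻ (Z=37), Br^- has 36 e⁻ (Z=35), I^- has 54 e⁻ (Z=53). Al^3+ < Mg^2+ (isoelectronic, higher Z=13 is smaller); Mg^2+ < Na^+ (isoelectronic, higher Z=12 is smaller); Na^+ < Rb^+ (same group, period 3 vs 5); Rb^+ < Br^- (isoelectronic, higher Z=37 is smaller); Br^- < I^- (same group, period 4 vs 5).
So the order is Al^3+ < Mg^2+ < Na^+ < Rb^+ < Br^- < I^-; the 2nd-smallest ion is Mg^2+.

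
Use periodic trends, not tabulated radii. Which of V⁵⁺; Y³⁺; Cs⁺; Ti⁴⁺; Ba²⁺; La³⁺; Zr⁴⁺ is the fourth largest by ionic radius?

Y³⁺

Electron counts and nuclear charges: V⁵⁺ (Z=23, 18 e⁻), Ti⁴⁺ (Z=22, 18 e⁻), Zr⁴⁺ (Z=40, 36 e⁻), Y³⁺ (Z=39, 36 e⁻), La³⁺ (Z=57, 54 e⁻), Ba²⁺ (Z=56, 54 e⁻), Cs⁺ (Z=55, 54 e⁻). V⁵⁺ < Ti⁴⁺ (both 18 e⁻, Z=23>22); Ti⁴⁺ < Zr⁴⁺ (same group, 1 shell fewer); Zr⁴⁺ < Y³⁺ (both 36 e⁻, Z=40>39); Y³⁺ < La³⁺ (same group, period 5 vs 6); La³⁺ < Ba²⁺ (both 54 e⁻, Z=57>56); Ba²⁺ < Cs⁺ (isoelectronic, higher Z=56 is smaller).
So the order is V⁵⁺ < Ti⁴⁺ < Zr⁴⁺ < Y³⁺ < La³⁺ < Ba²⁺ < Cs⁺; the 4th-largest ion is Y³⁺.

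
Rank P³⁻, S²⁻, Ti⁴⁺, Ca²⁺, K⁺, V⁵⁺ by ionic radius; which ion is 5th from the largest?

Ti⁴⁺

Isoelectronic series (18 e⁻ each). Size is set by nuclear charge: more protons means a smaller ion. V⁵⁺ (Z=23), Ti⁴⁺ (Z=22), Ca²⁺ (Z=20), K⁺ (Z=19), S²⁻ (Z=16), P³⁻ (Z=15).
So the order is V⁵⁺ < Ti⁴⁺ < Ca²⁺ < K⁺ < S²⁻ < P³⁻; the 5th-largest ion is Ti⁴⁺.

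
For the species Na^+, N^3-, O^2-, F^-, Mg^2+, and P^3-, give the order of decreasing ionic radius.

P^3- > N^3- > O^2- > F^- > Na^+ > Mg^2+

Work out protons and electrons: Mg^2+ has 10 e⁻ (Z=12), Na^+ has 10 e⁻ (Z=11), F^- has 10 e⁻ (Z=9), O^2- has 10 e⁻ (Z=8), N^3- has 10 e⁻ (Z=7), P^3- has 18 e⁻ (Z=15). Mg^2+ < Na^+ (isoelectronic, higher Z=12 is smaller); Na^+ < F^- (isoelectronic, higher Z=11 is smaller); F^- < O^2- (isoelectronic, higher Z=9 is smaller); O^2- < N^3- (isoelectronic, higher Z=8 is smaller); N^3- < P^3- (same group, period 2 vs 3).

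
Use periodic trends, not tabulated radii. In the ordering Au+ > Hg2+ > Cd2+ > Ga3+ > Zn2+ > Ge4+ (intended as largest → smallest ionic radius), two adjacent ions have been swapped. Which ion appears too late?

Zn2+

Scanning neighbour by neighbour, only Ga3+/Zn2+ violates a trend: Ga3+ and Zn2+ share 28 electrons; the higher nuclear charge on Ga (Z=31) contracts it more, so Ga3+ < Zn2+. That makes Zn2+ the one sitting a position late relative to where it belongs.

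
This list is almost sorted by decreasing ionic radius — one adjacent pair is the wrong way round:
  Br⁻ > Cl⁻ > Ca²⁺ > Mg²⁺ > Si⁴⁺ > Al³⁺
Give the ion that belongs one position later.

Compare adjacent ions: they are isoelectronic (10 e⁻) and Si has more protons than Al (14 vs 13), making Si⁴⁺ smaller — yet in this decreasing list Si⁴⁺ sits before Al³⁺. Nothing else is reversed, so Si⁴⁺ should move one place to the right.

Si⁴⁺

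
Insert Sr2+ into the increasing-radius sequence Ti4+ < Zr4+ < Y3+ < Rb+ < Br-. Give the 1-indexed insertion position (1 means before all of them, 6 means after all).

First list Z and electron count for each: Ti4+: 18 e⁻, Z=22, Zr4+: 36 e⁻, Z=40, Y3+: 36 e⁻, Z=39, Sr2+: 36 e⁻, Z=38, Rb+: 36 e⁻, Z=37, Br-: 36 e⁻, Z=35. Ti4+ < Zr4+ (same group, 1 shell fewer); Zr4+ < Y3+ (both 36 e⁻, Z=40>39); Y3+ < Sr2+ (both 36 e⁻, Z=39>38); Sr2+ < Rb+ (isoelectronic, higher Z=38 is smaller); Rb+ < Br- (isoelectronic, higher Z=37 is smaller).
With Sr2+ included the full order is Ti4+ < Zr4+ < Y3+ < Sr2+ < Rb+ < Br-, so it takes position 4.

4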